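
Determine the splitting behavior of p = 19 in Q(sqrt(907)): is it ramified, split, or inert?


K = Q(sqrt(907)). Since d mod 4 = 3, disc(K) = 3628.
Check p | disc: 3628 mod 19 = 18.
p does not divide disc. Compute Legendre symbol (d/p):
14^((19-1)/2) mod 19 = -1
(d/p) = -1, so p is inert: (p) stays prime with e=1, f=2, g=1.
Therefore p is inert.

inert


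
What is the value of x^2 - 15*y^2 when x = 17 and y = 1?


x^2 - d*y^2
= 17^2 - 15*1^2
= 289 - 15
= 274

274


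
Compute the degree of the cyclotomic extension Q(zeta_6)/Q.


The degree equals Euler's totient phi(6).
6 = 2 * 3
phi(6) = 2

2


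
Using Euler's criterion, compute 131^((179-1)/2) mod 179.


p = 179 is prime and the exponent is (p-1)/2 = 89, so by Euler's criterion 131^89 = (131/179) = +1 or -1 mod 179.
Compute by square-and-multiply:
  89 = 64 + 16 + 8 + 1 (binary 1011001)
  Repeated squaring mod 179: 131^1 = 131, 131^2 = 156, 131^4 = 171, 131^8 = 64, 131^16 = 158, 131^32 = 83, 131^64 = 87
  131^89 = 131^64 * 131^16 * 131^8 * 131^1 = 87 * 158 * 64 * 131 mod 179
    87 * 158 = 13746 = 142 mod 179
    142 * 64 = 9088 = 138 mod 179
    138 * 131 = 18078 = 178 mod 179
  131^89 = 178 mod 179
Result 178 = p - 1 = -1 mod 179: 131 is a quadratic non-residue mod 179. As a residue in [0, p-1] the value is 178.
131^89 mod 179 = 178

178


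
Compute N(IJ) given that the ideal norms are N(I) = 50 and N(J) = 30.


N(IJ) = N(I) * N(J)
= 50 * 30
= 1500

1500


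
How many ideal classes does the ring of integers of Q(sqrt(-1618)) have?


K = Q(sqrt(-1618)). d mod 4 = 2, so D = disc(K) = 4d = -6472
h(K) equals the number of primitive reduced positive-definite forms (a, b, c) = a*x^2 + b*x*y + c*y^2 with b^2 - 4ac = D,
where reduced means |b| <= a <= c, with b >= 0 whenever |b| = a or a = c, and primitive means gcd(a, b, c) = 1.
Reduced forces 3a^2 <= |D| = 6472, so 1 <= a <= 46; b must have the parity of D, and c = (b^2 - D)/(4a) must be an integer >= a.
Enumerate a = 1..46, b in [-a, a]:
  a=1: (1, 0, 1618)  [1]
  a=2: (2, 0, 809)  [1]
  a=3..18: none
  a=19: (19, -8, 86), (19, 8, 86)  [2]
  a=20..28: none
  a=29: (29, -16, 58), (29, 16, 58)  [2]
  a=30: none
  a=31: (31, -10, 53), (31, 10, 53)  [2]
  a=32..36: none
  a=37: (37, -22, 47), (37, 22, 47)  [2]
  a=38: (38, -8, 43), (38, 8, 43)  [2]
  a=39..46: none
Total reduced forms: 1 + 1 + 2 + 2 + 2 + 2 + 2 = 12
h = 12

12


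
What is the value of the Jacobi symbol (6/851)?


Compute (6/851) via quadratic reciprocity:
  pull out 2: (2/851) = -1  (since 851 mod 8 = 3)
  reciprocity: (3/851) -> -(851/3)
  reduce: (2/3)
  pull out 2: (2/3) = -1  (since 3 mod 8 = 3)
  (1/3) = 1
Product of signs = -1

-1


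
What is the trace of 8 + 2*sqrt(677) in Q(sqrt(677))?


Tr(a + b*sqrt(d)) = (a + b*sqrt(d)) + (a - b*sqrt(d)) = 2a
= 2 * (8)
= 16

16


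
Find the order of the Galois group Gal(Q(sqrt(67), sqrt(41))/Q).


The 2 square roots of distinct primes are multiplicatively independent over Q,
so [K:Q] = 2^2 and Gal(K/Q) is isomorphic to (Z/2Z)^2.
|Gal| = 2^2 = 4

4


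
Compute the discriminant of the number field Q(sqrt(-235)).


For K = Q(sqrt(d)) with d squarefree: disc(K) = d if d = 1 mod 4, and disc(K) = 4d if d = 2 or 3 mod 4.
Here d = -235, and d mod 4 = 1.
d = 1 mod 4 (O_K = Z[(1+sqrt(d))/2]), so disc(K) = d = -235

-235


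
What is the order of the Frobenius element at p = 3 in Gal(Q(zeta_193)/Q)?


The Frobenius at p in Gal(Q(zeta_n)/Q) = (Z/nZ)* is the class of p, so its order is ord_193(3), the smallest k >= 1 with 3^k = 1 mod 193.
n = 193 = 193, phi(193) = 192; the order divides phi(n).
Divisors of 192: 1, 2, 3, 4, 6, 8, 12, 16, 24, 32, 48, 64, 96, 192
Repeated squaring mod 193: 3^1 = 3, 3^2 = 9, 3^4 = 81, 3^8 = 192, 3^16 = 1, 3^32 = 1, 3^64 = 1, 3^128 = 1
Test divisors in increasing order:
  k=1: 3^1 = 3 mod 193
  k=2: 3^2 = 9 mod 193
  k=3: 3^3 = 9 * 3 = 27 mod 193
  k=4: 3^4 = 81 mod 193
  k=6: 3^6 = 81 * 9 = 150 mod 193
  k=8: 3^8 = 192 mod 193
  k=12: 3^12 = 192 * 81 = 112 mod 193
  k=16: 3^16 = 1 mod 193  <- first divisor giving 1
Order = 16

16


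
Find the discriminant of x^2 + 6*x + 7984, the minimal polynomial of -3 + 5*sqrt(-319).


The element -3 + 5*sqrt(-319) has minimal polynomial:
x^2 + 6*x + 7984
Discriminant = (6)^2 - 4*(7984)
= 36 - 31936
= -31900

-31900


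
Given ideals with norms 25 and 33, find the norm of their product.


N(IJ) = N(I) * N(J)
= 25 * 33
= 825

825


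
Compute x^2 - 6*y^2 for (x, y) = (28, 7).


x^2 - d*y^2
= 28^2 - 6*7^2
= 784 - 294
= 490

490


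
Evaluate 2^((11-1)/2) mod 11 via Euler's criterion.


p = 11 is prime and the exponent is (p-1)/2 = 5, so by Euler's criterion 2^5 = (2/11) = +1 or -1 mod 11.
Compute by square-and-multiply:
  5 = 4 + 1 (binary 101)
  Repeated squaring mod 11: 2^1 = 2, 2^2 = 4, 2^4 = 5
  2^5 = 2^4 * 2^1 = 5 * 2 mod 11
    5 * 2 = 10 = 10 mod 11
  2^5 = 10 mod 11
Result 10 = p - 1 = -1 mod 11: 2 is a quadratic non-residue mod 11. As a residue in [0, p-1] the value is 10.
2^5 mod 11 = 10

10


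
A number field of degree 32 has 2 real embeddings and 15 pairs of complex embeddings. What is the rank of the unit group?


By Dirichlet's unit theorem:
rank = r1 + r2 - 1
= 2 + 15 - 1
= 16

16


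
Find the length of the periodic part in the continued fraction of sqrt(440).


Run the CF algorithm for sqrt(440).
a_0 = floor(sqrt(440)) = 20; set m_0=0, q_0=1.
Recurrence: m' = q*a - m,  q' = (d - m'^2)/q,  a' = floor((a_0 + m')/q').
  step 1: m=20, q=40, a=1
  step 2: m=20, q=1, a=40
a_2 = 2*a_0 = 40, so the period closes here.
sqrt(440) = [20; 1, 40]
Period length = 2

2


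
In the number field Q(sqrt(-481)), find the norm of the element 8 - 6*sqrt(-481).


N(a + b*sqrt(d)) = a^2 - d*b^2
= (8)^2 - (-481)*(-6)^2
= 64 + 17316
= 17380

17380


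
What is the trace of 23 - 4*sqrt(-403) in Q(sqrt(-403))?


Tr(a + b*sqrt(d)) = (a + b*sqrt(d)) + (a - b*sqrt(d)) = 2a
= 2 * (23)
= 46

46


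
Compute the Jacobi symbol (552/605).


Compute (552/605) via quadratic reciprocity:
  pull out 2: (2/605) = -1  (since 605 mod 8 = 5)
  pull out 2: (2/605) = -1  (since 605 mod 8 = 5)
  pull out 2: (2/605) = -1  (since 605 mod 8 = 5)
  reciprocity: (69/605) -> +(605/69)
  reduce: (53/69)
  reciprocity: (53/69) -> +(69/53)
  reduce: (16/53)
  pull out 2: (2/53) = -1  (since 53 mod 8 = 5)
  pull out 2: (2/53) = -1  (since 53 mod 8 = 5)
  pull out 2: (2/53) = -1  (since 53 mod 8 = 5)
  pull out 2: (2/53) = -1  (since 53 mod 8 = 5)
  (1/53) = 1
Product of signs = -1

-1


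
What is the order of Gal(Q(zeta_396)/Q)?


|Gal(Q(zeta_396)/Q)| = phi(396)
= 120

120


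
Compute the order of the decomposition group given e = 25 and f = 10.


|D_P| = e * f
= 25 * 10
= 250

250


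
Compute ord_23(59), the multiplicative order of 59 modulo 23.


We want ord_23(59), the smallest k >= 1 with 59^k = 1 mod 23.
n = 23 = 23, phi(23) = 22; the order divides phi(n).
Divisors of 22: 1, 2, 11, 22
Repeated squaring mod 23: 59^1 = 13, 59^2 = 8, 59^4 = 18, 59^8 = 2, 59^16 = 4
Test divisors in increasing order:
  k=1: 59^1 = 13 mod 23
  k=2: 59^2 = 8 mod 23
  k=11: 59^11 = 2 * 8 * 13 = 1 mod 23  <- first divisor giving 1
Order = 11

11


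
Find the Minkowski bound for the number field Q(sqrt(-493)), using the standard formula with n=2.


d = -493, d mod 4 = 3, so disc(K) = 4d = -1972; |disc(K)| = 1972
Imaginary quadratic field, so n = 2, s = r2 = 1, r1 = 0
M = (n!/n^n) * (4/pi)^s * sqrt(|disc(K)|) = (2!/2^2) * (4/pi)^1 * sqrt(1972)
= 0.5 * 1.273240 * 44.407207
= 28.2705

28.2705


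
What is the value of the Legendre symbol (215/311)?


p = 311 is prime, so compute (215/311) with the reciprocity algorithm (Jacobi-symbol steps: pull out 2s via (2/n), flip via reciprocity, reduce):
  reciprocity: (215/311) -> -(311/215)
  reduce: (96/215)
  pull out 2: (2/215) = +1  (since 215 mod 8 = 7)
  pull out 2: (2/215) = +1  (since 215 mod 8 = 7)
  pull out 2: (2/215) = +1  (since 215 mod 8 = 7)
  pull out 2: (2/215) = +1  (since 215 mod 8 = 7)
  pull out 2: (2/215) = +1  (since 215 mod 8 = 7)
  reciprocity: (3/215) -> -(215/3)
  reduce: (2/3)
  pull out 2: (2/3) = -1  (since 3 mod 8 = 3)
  (1/3) = 1
Product of signs = -1
(215/311) = -1

-1


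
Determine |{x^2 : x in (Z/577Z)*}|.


For prime p, the number of non-zero quadratic residues is (p-1)/2.
= (577-1)/2
= 288

288


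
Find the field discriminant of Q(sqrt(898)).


For K = Q(sqrt(d)) with d squarefree: disc(K) = d if d = 1 mod 4, and disc(K) = 4d if d = 2 or 3 mod 4.
Here d = 898, and d mod 4 = 2.
d = 2 mod 4, not 1 (O_K = Z[sqrt(d)]), so disc(K) = 4d = 4 * (898) = 3592

3592


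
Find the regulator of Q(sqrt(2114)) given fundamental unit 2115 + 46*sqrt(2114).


epsilon = 2115 + 46*sqrt(2114)
= 4229.9998
R = ln(4229.9998)
= 8.3500

8.3500


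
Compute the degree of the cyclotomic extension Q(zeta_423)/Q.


The degree equals Euler's totient phi(423).
423 = 3^2 * 47
phi(423) = 276

276


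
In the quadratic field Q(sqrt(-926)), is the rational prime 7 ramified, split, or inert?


K = Q(sqrt(-926)). Since d mod 4 = 2, disc(K) = -3704.
Check p | disc: -3704 mod 7 = 6.
p does not divide disc. Compute Legendre symbol (d/p):
5^((7-1)/2) mod 7 = -1
(d/p) = -1, so p is inert: (p) stays prime with e=1, f=2, g=1.
Therefore p is inert.

inert


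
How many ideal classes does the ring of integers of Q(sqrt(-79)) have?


K = Q(sqrt(-79)). d mod 4 = 1, so D = disc(K) = d = -79
h(K) equals the number of primitive reduced positive-definite forms (a, b, c) = a*x^2 + b*x*y + c*y^2 with b^2 - 4ac = D,
where reduced means |b| <= a <= c, with b >= 0 whenever |b| = a or a = c, and primitive means gcd(a, b, c) = 1.
Reduced forces 3a^2 <= |D| = 79, so 1 <= a <= 5; b must have the parity of D, and c = (b^2 - D)/(4a) must be an integer >= a.
Enumerate a = 1..5, b in [-a, a]:
  a=1: (1, 1, 20)  [1]
  a=2: (2, -1, 10), (2, 1, 10)  [2]
  a=3: none
  a=4: (4, -1, 5), (4, 1, 5)  [2]
  a=5: none
Total reduced forms: 1 + 2 + 2 = 5
h = 5

5


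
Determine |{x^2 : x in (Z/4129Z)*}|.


For prime p, the number of non-zero quadratic residues is (p-1)/2.
= (4129-1)/2
= 2064

2064


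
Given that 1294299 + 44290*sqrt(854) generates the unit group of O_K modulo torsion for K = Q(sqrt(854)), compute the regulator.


epsilon = 1294299 + 44290*sqrt(854)
= 2.5886e+06
R = ln(2.5886e+06)
= 14.7666

14.7666


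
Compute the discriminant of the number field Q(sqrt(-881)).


For K = Q(sqrt(d)) with d squarefree: disc(K) = d if d = 1 mod 4, and disc(K) = 4d if d = 2 or 3 mod 4.
Here d = -881, and d mod 4 = 3.
d = 3 mod 4, not 1 (O_K = Z[sqrt(d)]), so disc(K) = 4d = 4 * (-881) = -3524

-3524


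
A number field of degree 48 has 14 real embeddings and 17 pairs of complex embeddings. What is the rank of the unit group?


By Dirichlet's unit theorem:
rank = r1 + r2 - 1
= 14 + 17 - 1
= 30

30


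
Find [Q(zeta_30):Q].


The degree equals Euler's totient phi(30).
30 = 2 * 3 * 5
phi(30) = 8

8


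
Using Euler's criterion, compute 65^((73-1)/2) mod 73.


p = 73 is prime and the exponent is (p-1)/2 = 36, so by Euler's criterion 65^36 = (65/73) = +1 or -1 mod 73.
Compute by square-and-multiply:
  36 = 32 + 4 (binary 100100)
  Repeated squaring mod 73: 65^1 = 65, 65^2 = 64, 65^4 = 8, 65^8 = 64, 65^16 = 8, 65^32 = 64
  65^36 = 65^32 * 65^4 = 64 * 8 mod 73
    64 * 8 = 512 = 1 mod 73
  65^36 = 1 mod 73
Result 1: 65 is a quadratic residue mod 73.
65^36 mod 73 = 1

1


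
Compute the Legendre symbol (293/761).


p = 761 is prime, so compute (293/761) with the reciprocity algorithm (Jacobi-symbol steps: pull out 2s via (2/n), flip via reciprocity, reduce):
  reciprocity: (293/761) -> +(761/293)
  reduce: (175/293)
  reciprocity: (175/293) -> +(293/175)
  reduce: (118/175)
  pull out 2: (2/175) = +1  (since 175 mod 8 = 7)
  reciprocity: (59/175) -> -(175/59)
  reduce: (57/59)
  reciprocity: (57/59) -> +(59/57)
  reduce: (2/57)
  pull out 2: (2/57) = +1  (since 57 mod 8 = 1)
  (1/57) = 1
Product of signs = -1
(293/761) = -1

-1


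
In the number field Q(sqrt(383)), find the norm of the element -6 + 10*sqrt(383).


N(a + b*sqrt(d)) = a^2 - d*b^2
= (-6)^2 - (383)*(10)^2
= 36 - 38300
= -38264

-38264


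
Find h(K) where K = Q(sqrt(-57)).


K = Q(sqrt(-57)). d mod 4 = 3, so D = disc(K) = 4d = -228
h(K) equals the number of primitive reduced positive-definite forms (a, b, c) = a*x^2 + b*x*y + c*y^2 with b^2 - 4ac = D,
where reduced means |b| <= a <= c, with b >= 0 whenever |b| = a or a = c, and primitive means gcd(a, b, c) = 1.
Reduced forces 3a^2 <= |D| = 228, so 1 <= a <= 8; b must have the parity of D, and c = (b^2 - D)/(4a) must be an integer >= a.
Enumerate a = 1..8, b in [-a, a]:
  a=1: (1, 0, 57)  [1]
  a=2: (2, 2, 29)  [1]
  a=3: (3, 0, 19)  [1]
  a=4..5: none
  a=6: (6, 6, 11)  [1]
  a=7..8: none
Total reduced forms: 1 + 1 + 1 + 1 = 4
h = 4

4


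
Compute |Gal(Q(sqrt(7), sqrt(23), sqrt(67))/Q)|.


The 3 square roots of distinct primes are multiplicatively independent over Q,
so [K:Q] = 2^3 and Gal(K/Q) is isomorphic to (Z/2Z)^3.
|Gal| = 2^3 = 8

8


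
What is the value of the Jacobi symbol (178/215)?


Compute (178/215) via quadratic reciprocity:
  pull out 2: (2/215) = +1  (since 215 mod 8 = 7)
  reciprocity: (89/215) -> +(215/89)
  reduce: (37/89)
  reciprocity: (37/89) -> +(89/37)
  reduce: (15/37)
  reciprocity: (15/37) -> +(37/15)
  reduce: (7/15)
  reciprocity: (7/15) -> -(15/7)
  reduce: (1/7)
  (1/7) = 1
Product of signs = -1

-1


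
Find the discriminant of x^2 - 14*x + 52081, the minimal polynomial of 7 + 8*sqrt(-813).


The element 7 + 8*sqrt(-813) has minimal polynomial:
x^2 - 14*x + 52081
Discriminant = (-14)^2 - 4*(52081)
= 196 - 208324
= -208128

-208128


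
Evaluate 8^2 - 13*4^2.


x^2 - d*y^2
= 8^2 - 13*4^2
= 64 - 208
= -144

-144


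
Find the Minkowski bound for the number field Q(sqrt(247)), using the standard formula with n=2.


d = 247, d mod 4 = 3, so disc(K) = 4d = 988; |disc(K)| = 988
Real quadratic field, so n = 2, s = r2 = 0, r1 = 2
M = (n!/n^n) * (4/pi)^s * sqrt(|disc(K)|) = (2!/2^2) * (4/pi)^0 * sqrt(988)
= 0.5 * 1.000000 * 31.432467
= 15.7162

15.7162


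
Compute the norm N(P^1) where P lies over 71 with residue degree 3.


N(P^a) = p^(a*f)
= 71^(1*3)
= 71^3
= 357911

357911


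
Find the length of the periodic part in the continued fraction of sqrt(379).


Run the CF algorithm for sqrt(379).
a_0 = floor(sqrt(379)) = 19; set m_0=0, q_0=1.
Recurrence: m' = q*a - m,  q' = (d - m'^2)/q,  a' = floor((a_0 + m')/q').
  step 1: m=19, q=18, a=2
  step 2: m=17, q=5, a=7
  step 3: m=18, q=11, a=3
  step 4: m=15, q=14, a=2
  step 5: m=13, q=15, a=2
  step 6: m=17, q=6, a=6
  step 7: m=19, q=3, a=12
  step 8: m=17, q=30, a=1
  step 9: m=13, q=7, a=4
  step 10: m=15, q=22, a=1
  step 11: m=7, q=15, a=1
  step 12: m=8, q=21, a=1
  step 13: m=13, q=10, a=3
  step 14: m=17, q=9, a=4
  step 15: m=19, q=2, a=19
  step 16: m=19, q=9, a=4
  step 17: m=17, q=10, a=3
  step 18: m=13, q=21, a=1
  step 19: m=8, q=15, a=1
  step 20: m=7, q=22, a=1
  step 21: m=15, q=7, a=4
  step 22: m=13, q=30, a=1
  step 23: m=17, q=3, a=12
  step 24: m=19, q=6, a=6
  step 25: m=17, q=15, a=2
  step 26: m=13, q=14, a=2
  step 27: m=15, q=11, a=3
  step 28: m=18, q=5, a=7
  step 29: m=17, q=18, a=2
  step 30: m=19, q=1, a=38
a_30 = 2*a_0 = 38, so the period closes here.
sqrt(379) = [19; 2, 7, 3, 2, 2, 6, 12, 1, 4, 1, 1, 1, 3, 4, 19, 4, 3, 1, 1, 1, 4, 1, 12, 6, 2, 2, 3, 7, 2, 38]
Period length = 30

30


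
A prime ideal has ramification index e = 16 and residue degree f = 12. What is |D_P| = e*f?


|D_P| = e * f
= 16 * 12
= 192

192


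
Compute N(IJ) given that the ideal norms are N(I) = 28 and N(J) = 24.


N(IJ) = N(I) * N(J)
= 28 * 24
= 672

672


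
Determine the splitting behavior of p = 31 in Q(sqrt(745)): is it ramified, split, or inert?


K = Q(sqrt(745)). Since d mod 4 = 1, disc(K) = 745.
Check p | disc: 745 mod 31 = 1.
p does not divide disc. Compute Legendre symbol (d/p):
1^((31-1)/2) mod 31 = 1
(d/p) = 1, so p splits: (p) = P*P' with e=1, f=1, g=2.
Therefore p is split.

split


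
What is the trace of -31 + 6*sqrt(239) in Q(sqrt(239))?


Tr(a + b*sqrt(d)) = (a + b*sqrt(d)) + (a - b*sqrt(d)) = 2a
= 2 * (-31)
= -62

-62


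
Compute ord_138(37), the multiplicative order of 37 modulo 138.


We want ord_138(37), the smallest k >= 1 with 37^k = 1 mod 138.
n = 138 = 2 * 3 * 23, phi(138) = 44; the order divides phi(n).
Divisors of 44: 1, 2, 4, 11, 22, 44
Repeated squaring mod 138: 37^1 = 37, 37^2 = 127, 37^4 = 121, 37^8 = 13, 37^16 = 31, 37^32 = 133
Test divisors in increasing order:
  k=1: 37^1 = 37 mod 138
  k=2: 37^2 = 127 mod 138
  k=4: 37^4 = 121 mod 138
  k=11: 37^11 = 13 * 127 * 37 = 91 mod 138
  k=22: 37^22 = 31 * 121 * 127 = 1 mod 138  <- first divisor giving 1
Order = 22

22


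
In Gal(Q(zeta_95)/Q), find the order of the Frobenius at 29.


The Frobenius at p in Gal(Q(zeta_n)/Q) = (Z/nZ)* is the class of p, so its order is ord_95(29), the smallest k >= 1 with 29^k = 1 mod 95.
n = 95 = 5 * 19, phi(95) = 72; the order divides phi(n).
Divisors of 72: 1, 2, 3, 4, 6, 8, 9, 12, 18, 24, 36, 72
Repeated squaring mod 95: 29^1 = 29, 29^2 = 81, 29^4 = 6, 29^8 = 36, 29^16 = 61, 29^32 = 16, 29^64 = 66
Test divisors in increasing order:
  k=1: 29^1 = 29 mod 95
  k=2: 29^2 = 81 mod 95
  k=3: 29^3 = 81 * 29 = 69 mod 95
  k=4: 29^4 = 6 mod 95
  k=6: 29^6 = 6 * 81 = 11 mod 95
  k=8: 29^8 = 36 mod 95
  k=9: 29^9 = 36 * 29 = 94 mod 95
  k=12: 29^12 = 36 * 6 = 26 mod 95
  k=18: 29^18 = 61 * 81 = 1 mod 95  <- first divisor giving 1
Order = 18

18


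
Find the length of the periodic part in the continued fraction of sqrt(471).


Run the CF algorithm for sqrt(471).
a_0 = floor(sqrt(471)) = 21; set m_0=0, q_0=1.
Recurrence: m' = q*a - m,  q' = (d - m'^2)/q,  a' = floor((a_0 + m')/q').
  step 1: m=21, q=30, a=1
  step 2: m=9, q=13, a=2
  step 3: m=17, q=14, a=2
  step 4: m=11, q=25, a=1
  step 5: m=14, q=11, a=3
  step 6: m=19, q=10, a=4
  step 7: m=21, q=3, a=14
  step 8: m=21, q=10, a=4
  step 9: m=19, q=11, a=3
  step 10: m=14, q=25, a=1
  step 11: m=11, q=14, a=2
  step 12: m=17, q=13, a=2
  step 13: m=9, q=30, a=1
  step 14: m=21, q=1, a=42
a_14 = 2*a_0 = 42, so the period closes here.
sqrt(471) = [21; 1, 2, 2, 1, 3, 4, 14, 4, 3, 1, 2, 2, 1, 42]
Period length = 14

14


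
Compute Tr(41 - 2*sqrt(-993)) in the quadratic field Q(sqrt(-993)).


Tr(a + b*sqrt(d)) = (a + b*sqrt(d)) + (a - b*sqrt(d)) = 2a
= 2 * (41)
= 82

82


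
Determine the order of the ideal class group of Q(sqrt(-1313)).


K = Q(sqrt(-1313)). d mod 4 = 3, so D = disc(K) = 4d = -5252
h(K) equals the number of primitive reduced positive-definite forms (a, b, c) = a*x^2 + b*x*y + c*y^2 with b^2 - 4ac = D,
where reduced means |b| <= a <= c, with b >= 0 whenever |b| = a or a = c, and primitive means gcd(a, b, c) = 1.
Reduced forces 3a^2 <= |D| = 5252, so 1 <= a <= 41; b must have the parity of D, and c = (b^2 - D)/(4a) must be an integer >= a.
Enumerate a = 1..41, b in [-a, a]:
  a=1: (1, 0, 1313)  [1]
  a=2: (2, 2, 657)  [1]
  a=3: (3, -2, 438), (3, 2, 438)  [2]
  a=4..5: none
  a=6: (6, -2, 219), (6, 2, 219)  [2]
  a=7..8: none
  a=9: (9, -2, 146), (9, 2, 146)  [2]
  a=10..12: none
  a=13: (13, 0, 101)  [1]
  a=14..16: none
  a=17: (17, -16, 81), (17, 16, 81)  [2]
  a=18: (18, -2, 73), (18, 2, 73)  [2]
  a=19: (19, -12, 71), (19, 12, 71)  [2]
  a=20..25: none
  a=26: (26, 26, 57)  [1]
  a=27: (27, -16, 51), (27, 16, 51)  [2]
  a=28..30: none
  a=31: (31, -24, 47), (31, 24, 47)  [2]
  a=32..33: none
  a=34: (34, -18, 41), (34, 18, 41)  [2]
  a=35..37: none
  a=38: (38, -26, 39), (38, 26, 39)  [2]
  a=39..41: none
Total reduced forms: 1 + 1 + 2 + 2 + 2 + 1 + 2 + 2 + 2 + 1 + 2 + 2 + 2 + 2 = 24
h = 24

24


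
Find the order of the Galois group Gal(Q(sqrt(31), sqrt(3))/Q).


The 2 square roots of distinct primes are multiplicatively independent over Q,
so [K:Q] = 2^2 and Gal(K/Q) is isomorphic to (Z/2Z)^2.
|Gal| = 2^2 = 4

4


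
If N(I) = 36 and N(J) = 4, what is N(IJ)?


N(IJ) = N(I) * N(J)
= 36 * 4
= 144

144


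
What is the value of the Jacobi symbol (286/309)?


Compute (286/309) via quadratic reciprocity:
  pull out 2: (2/309) = -1  (since 309 mod 8 = 5)
  reciprocity: (143/309) -> +(309/143)
  reduce: (23/143)
  reciprocity: (23/143) -> -(143/23)
  reduce: (5/23)
  reciprocity: (5/23) -> +(23/5)
  reduce: (3/5)
  reciprocity: (3/5) -> +(5/3)
  reduce: (2/3)
  pull out 2: (2/3) = -1  (since 3 mod 8 = 3)
  (1/3) = 1
Product of signs = -1

-1


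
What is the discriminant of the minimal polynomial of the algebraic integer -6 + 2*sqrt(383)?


The element -6 + 2*sqrt(383) has minimal polynomial:
x^2 + 12*x - 1496
Discriminant = (12)^2 - 4*(-1496)
= 144 + 5984
= 6128

6128


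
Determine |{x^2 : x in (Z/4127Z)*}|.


For prime p, the number of non-zero quadratic residues is (p-1)/2.
= (4127-1)/2
= 2063

2063


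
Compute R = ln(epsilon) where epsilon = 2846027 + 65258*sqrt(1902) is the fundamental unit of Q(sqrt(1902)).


epsilon = 2846027 + 65258*sqrt(1902)
= 5.6921e+06
R = ln(5.6921e+06)
= 15.5546

15.5546


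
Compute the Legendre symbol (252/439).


p = 439 is prime, so compute (252/439) with the reciprocity algorithm (Jacobi-symbol steps: pull out 2s via (2/n), flip via reciprocity, reduce):
  pull out 2: (2/439) = +1  (since 439 mod 8 = 7)
  pull out 2: (2/439) = +1  (since 439 mod 8 = 7)
  reciprocity: (63/439) -> -(439/63)
  reduce: (61/63)
  reciprocity: (61/63) -> +(63/61)
  reduce: (2/61)
  pull out 2: (2/61) = -1  (since 61 mod 8 = 5)
  (1/61) = 1
Product of signs = 1
(252/439) = 1

1


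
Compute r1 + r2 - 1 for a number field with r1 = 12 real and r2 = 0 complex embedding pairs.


By Dirichlet's unit theorem:
rank = r1 + r2 - 1
= 12 + 0 - 1
= 11

11


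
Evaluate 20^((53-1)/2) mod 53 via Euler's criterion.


p = 53 is prime and the exponent is (p-1)/2 = 26, so by Euler's criterion 20^26 = (20/53) = +1 or -1 mod 53.
Compute by square-and-multiply:
  26 = 16 + 8 + 2 (binary 11010)
  Repeated squaring mod 53: 20^1 = 20, 20^2 = 29, 20^4 = 46, 20^8 = 49, 20^16 = 16
  20^26 = 20^16 * 20^8 * 20^2 = 16 * 49 * 29 mod 53
    16 * 49 = 784 = 42 mod 53
    42 * 29 = 1218 = 52 mod 53
  20^26 = 52 mod 53
Result 52 = p - 1 = -1 mod 53: 20 is a quadratic non-residue mod 53. As a residue in [0, p-1] the value is 52.
20^26 mod 53 = 52

52


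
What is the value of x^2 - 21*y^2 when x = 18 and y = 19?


x^2 - d*y^2
= 18^2 - 21*19^2
= 324 - 7581
= -7257

-7257


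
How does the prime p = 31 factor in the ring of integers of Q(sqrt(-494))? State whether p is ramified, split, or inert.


K = Q(sqrt(-494)). Since d mod 4 = 2, disc(K) = -1976.
Check p | disc: -1976 mod 31 = 8.
p does not divide disc. Compute Legendre symbol (d/p):
2^((31-1)/2) mod 31 = 1
(d/p) = 1, so p splits: (p) = P*P' with e=1, f=1, g=2.
Therefore p is split.

split


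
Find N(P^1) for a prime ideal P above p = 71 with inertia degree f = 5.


N(P^a) = p^(a*f)
= 71^(1*5)
= 71^5
= 1804229351

1804229351


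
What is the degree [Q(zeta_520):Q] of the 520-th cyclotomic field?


The degree equals Euler's totient phi(520).
520 = 2^3 * 5 * 13
phi(520) = 192

192


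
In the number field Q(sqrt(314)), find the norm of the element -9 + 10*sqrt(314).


N(a + b*sqrt(d)) = a^2 - d*b^2
= (-9)^2 - (314)*(10)^2
= 81 - 31400
= -31319

-31319


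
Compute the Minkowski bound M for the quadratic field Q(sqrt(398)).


d = 398, d mod 4 = 2, so disc(K) = 4d = 1592; |disc(K)| = 1592
Real quadratic field, so n = 2, s = r2 = 0, r1 = 2
M = (n!/n^n) * (4/pi)^s * sqrt(|disc(K)|) = (2!/2^2) * (4/pi)^0 * sqrt(1592)
= 0.5 * 1.000000 * 39.899875
= 19.9499

19.9499


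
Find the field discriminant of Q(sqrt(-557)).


For K = Q(sqrt(d)) with d squarefree: disc(K) = d if d = 1 mod 4, and disc(K) = 4d if d = 2 or 3 mod 4.
Here d = -557, and d mod 4 = 3.
d = 3 mod 4, not 1 (O_K = Z[sqrt(d)]), so disc(K) = 4d = 4 * (-557) = -2228

-2228


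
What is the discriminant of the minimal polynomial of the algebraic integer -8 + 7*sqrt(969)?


The element -8 + 7*sqrt(969) has minimal polynomial:
x^2 + 16*x - 47417
Discriminant = (16)^2 - 4*(-47417)
= 256 + 189668
= 189924

189924


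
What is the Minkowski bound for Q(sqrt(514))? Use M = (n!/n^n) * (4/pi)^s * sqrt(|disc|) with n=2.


d = 514, d mod 4 = 2, so disc(K) = 4d = 2056; |disc(K)| = 2056
Real quadratic field, so n = 2, s = r2 = 0, r1 = 2
M = (n!/n^n) * (4/pi)^s * sqrt(|disc(K)|) = (2!/2^2) * (4/pi)^0 * sqrt(2056)
= 0.5 * 1.000000 * 45.343136
= 22.6716

22.6716


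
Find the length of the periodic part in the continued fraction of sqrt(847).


Run the CF algorithm for sqrt(847).
a_0 = floor(sqrt(847)) = 29; set m_0=0, q_0=1.
Recurrence: m' = q*a - m,  q' = (d - m'^2)/q,  a' = floor((a_0 + m')/q').
  step 1: m=29, q=6, a=9
  step 2: m=25, q=37, a=1
  step 3: m=12, q=19, a=2
  step 4: m=26, q=9, a=6
  step 5: m=28, q=7, a=8
  step 6: m=28, q=9, a=6
  step 7: m=26, q=19, a=2
  step 8: m=12, q=37, a=1
  step 9: m=25, q=6, a=9
  step 10: m=29, q=1, a=58
a_10 = 2*a_0 = 58, so the period closes here.
sqrt(847) = [29; 9, 1, 2, 6, 8, 6, 2, 1, 9, 58]
Period length = 10

10


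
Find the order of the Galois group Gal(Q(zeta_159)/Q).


|Gal(Q(zeta_159)/Q)| = phi(159)
= 104

104


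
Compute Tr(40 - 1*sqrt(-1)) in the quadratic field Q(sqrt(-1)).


Tr(a + b*sqrt(d)) = (a + b*sqrt(d)) + (a - b*sqrt(d)) = 2a
= 2 * (40)
= 80

80


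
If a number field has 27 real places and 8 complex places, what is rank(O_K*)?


By Dirichlet's unit theorem:
rank = r1 + r2 - 1
= 27 + 8 - 1
= 34

34


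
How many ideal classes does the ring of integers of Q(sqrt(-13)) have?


K = Q(sqrt(-13)). d mod 4 = 3, so D = disc(K) = 4d = -52
h(K) equals the number of primitive reduced positive-definite forms (a, b, c) = a*x^2 + b*x*y + c*y^2 with b^2 - 4ac = D,
where reduced means |b| <= a <= c, with b >= 0 whenever |b| = a or a = c, and primitive means gcd(a, b, c) = 1.
Reduced forces 3a^2 <= |D| = 52, so 1 <= a <= 4; b must have the parity of D, and c = (b^2 - D)/(4a) must be an integer >= a.
Enumerate a = 1..4, b in [-a, a]:
  a=1: (1, 0, 13)  [1]
  a=2: (2, 2, 7)  [1]
  a=3..4: none
Total reduced forms: 1 + 1 = 2
h = 2

2


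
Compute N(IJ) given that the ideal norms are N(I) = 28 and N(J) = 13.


N(IJ) = N(I) * N(J)
= 28 * 13
= 364

364


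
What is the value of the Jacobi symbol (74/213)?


Compute (74/213) via quadratic reciprocity:
  pull out 2: (2/213) = -1  (since 213 mod 8 = 5)
  reciprocity: (37/213) -> +(213/37)
  reduce: (28/37)
  pull out 2: (2/37) = -1  (since 37 mod 8 = 5)
  pull out 2: (2/37) = -1  (since 37 mod 8 = 5)
  reciprocity: (7/37) -> +(37/7)
  reduce: (2/7)
  pull out 2: (2/7) = +1  (since 7 mod 8 = 7)
  (1/7) = 1
Product of signs = -1

-1


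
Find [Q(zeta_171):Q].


The degree equals Euler's totient phi(171).
171 = 3^2 * 19
phi(171) = 108

108


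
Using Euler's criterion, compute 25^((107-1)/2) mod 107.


p = 107 is prime and the exponent is (p-1)/2 = 53, so by Euler's criterion 25^53 = (25/107) = +1 or -1 mod 107.
Compute by square-and-multiply:
  53 = 32 + 16 + 4 + 1 (binary 110101)
  Repeated squaring mod 107: 25^1 = 25, 25^2 = 90, 25^4 = 75, 25^8 = 61, 25^16 = 83, 25^32 = 41
  25^53 = 25^32 * 25^16 * 25^4 * 25^1 = 41 * 83 * 75 * 25 mod 107
    41 * 83 = 3403 = 86 mod 107
    86 * 75 = 6450 = 30 mod 107
    30 * 25 = 750 = 1 mod 107
  25^53 = 1 mod 107
Result 1: 25 is a quadratic residue mod 107.
25^53 mod 107 = 1

1


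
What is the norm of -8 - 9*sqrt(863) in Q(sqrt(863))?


N(a + b*sqrt(d)) = a^2 - d*b^2
= (-8)^2 - (863)*(-9)^2
= 64 - 69903
= -69839

-69839


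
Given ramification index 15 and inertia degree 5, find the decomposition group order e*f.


|D_P| = e * f
= 15 * 5
= 75

75


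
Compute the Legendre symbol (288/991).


p = 991 is prime, so compute (288/991) with the reciprocity algorithm (Jacobi-symbol steps: pull out 2s via (2/n), flip via reciprocity, reduce):
  pull out 2: (2/991) = +1  (since 991 mod 8 = 7)
  pull out 2: (2/991) = +1  (since 991 mod 8 = 7)
  pull out 2: (2/991) = +1  (since 991 mod 8 = 7)
  pull out 2: (2/991) = +1  (since 991 mod 8 = 7)
  pull out 2: (2/991) = +1  (since 991 mod 8 = 7)
  reciprocity: (9/991) -> +(991/9)
  reduce: (1/9)
  (1/9) = 1
Product of signs = 1
(288/991) = 1

1


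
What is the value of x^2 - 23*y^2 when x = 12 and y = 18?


x^2 - d*y^2
= 12^2 - 23*18^2
= 144 - 7452
= -7308

-7308


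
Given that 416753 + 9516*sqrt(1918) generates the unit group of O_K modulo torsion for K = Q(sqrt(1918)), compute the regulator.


epsilon = 416753 + 9516*sqrt(1918)
= 833506.0000
R = ln(833506.0000)
= 13.6334

13.6334


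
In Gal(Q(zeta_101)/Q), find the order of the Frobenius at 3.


The Frobenius at p in Gal(Q(zeta_n)/Q) = (Z/nZ)* is the class of p, so its order is ord_101(3), the smallest k >= 1 with 3^k = 1 mod 101.
n = 101 = 101, phi(101) = 100; the order divides phi(n).
Divisors of 100: 1, 2, 4, 5, 10, 20, 25, 50, 100
Repeated squaring mod 101: 3^1 = 3, 3^2 = 9, 3^4 = 81, 3^8 = 97, 3^16 = 16, 3^32 = 54, 3^64 = 88
Test divisors in increasing order:
  k=1: 3^1 = 3 mod 101
  k=2: 3^2 = 9 mod 101
  k=4: 3^4 = 81 mod 101
  k=5: 3^5 = 81 * 3 = 41 mod 101
  k=10: 3^10 = 97 * 9 = 65 mod 101
  k=20: 3^20 = 16 * 81 = 84 mod 101
  k=25: 3^25 = 16 * 97 * 3 = 10 mod 101
  k=50: 3^50 = 54 * 16 * 9 = 100 mod 101
  k=100: 3^100 = 88 * 54 * 81 = 1 mod 101  <- first divisor giving 1
Order = 100

100


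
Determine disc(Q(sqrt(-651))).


For K = Q(sqrt(d)) with d squarefree: disc(K) = d if d = 1 mod 4, and disc(K) = 4d if d = 2 or 3 mod 4.
Here d = -651, and d mod 4 = 1.
d = 1 mod 4 (O_K = Z[(1+sqrt(d))/2]), so disc(K) = d = -651

-651


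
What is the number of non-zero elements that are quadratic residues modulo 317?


For prime p, the number of non-zero quadratic residues is (p-1)/2.
= (317-1)/2
= 158

158


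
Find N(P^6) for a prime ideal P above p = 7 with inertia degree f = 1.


N(P^a) = p^(a*f)
= 7^(6*1)
= 7^6
= 117649

117649


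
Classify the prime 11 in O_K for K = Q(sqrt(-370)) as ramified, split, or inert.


K = Q(sqrt(-370)). Since d mod 4 = 2, disc(K) = -1480.
Check p | disc: -1480 mod 11 = 5.
p does not divide disc. Compute Legendre symbol (d/p):
4^((11-1)/2) mod 11 = 1
(d/p) = 1, so p splits: (p) = P*P' with e=1, f=1, g=2.
Therefore p is split.

split


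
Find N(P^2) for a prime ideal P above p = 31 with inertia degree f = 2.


N(P^a) = p^(a*f)
= 31^(2*2)
= 31^4
= 923521

923521


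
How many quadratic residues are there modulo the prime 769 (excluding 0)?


For prime p, the number of non-zero quadratic residues is (p-1)/2.
= (769-1)/2
= 384

384


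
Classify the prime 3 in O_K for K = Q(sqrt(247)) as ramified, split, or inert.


K = Q(sqrt(247)). Since d mod 4 = 3, disc(K) = 988.
Check p | disc: 988 mod 3 = 1.
p does not divide disc. Compute Legendre symbol (d/p):
1^((3-1)/2) mod 3 = 1
(d/p) = 1, so p splits: (p) = P*P' with e=1, f=1, g=2.
Therefore p is split.

split


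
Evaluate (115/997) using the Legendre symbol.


p = 997 is prime, so compute (115/997) with the reciprocity algorithm (Jacobi-symbol steps: pull out 2s via (2/n), flip via reciprocity, reduce):
  reciprocity: (115/997) -> +(997/115)
  reduce: (77/115)
  reciprocity: (77/115) -> +(115/77)
  reduce: (38/77)
  pull out 2: (2/77) = -1  (since 77 mod 8 = 5)
  reciprocity: (19/77) -> +(77/19)
  reduce: (1/19)
  (1/19) = 1
Product of signs = -1
(115/997) = -1

-1


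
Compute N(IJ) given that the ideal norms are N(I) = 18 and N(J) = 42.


N(IJ) = N(I) * N(J)
= 18 * 42
= 756

756


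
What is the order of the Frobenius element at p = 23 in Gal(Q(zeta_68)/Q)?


The Frobenius at p in Gal(Q(zeta_n)/Q) = (Z/nZ)* is the class of p, so its order is ord_68(23), the smallest k >= 1 with 23^k = 1 mod 68.
n = 68 = 2^2 * 17, phi(68) = 32; the order divides phi(n).
Divisors of 32: 1, 2, 4, 8, 16, 32
Repeated squaring mod 68: 23^1 = 23, 23^2 = 53, 23^4 = 21, 23^8 = 33, 23^16 = 1, 23^32 = 1
Test divisors in increasing order:
  k=1: 23^1 = 23 mod 68
  k=2: 23^2 = 53 mod 68
  k=4: 23^4 = 21 mod 68
  k=8: 23^8 = 33 mod 68
  k=16: 23^16 = 1 mod 68  <- first divisor giving 1
Order = 16

16


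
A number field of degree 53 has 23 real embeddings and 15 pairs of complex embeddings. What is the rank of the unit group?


By Dirichlet's unit theorem:
rank = r1 + r2 - 1
= 23 + 15 - 1
= 37

37


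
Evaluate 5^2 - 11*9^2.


x^2 - d*y^2
= 5^2 - 11*9^2
= 25 - 891
= -866

-866


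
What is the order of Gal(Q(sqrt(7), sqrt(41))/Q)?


The 2 square roots of distinct primes are multiplicatively independent over Q,
so [K:Q] = 2^2 and Gal(K/Q) is isomorphic to (Z/2Z)^2.
|Gal| = 2^2 = 4

4


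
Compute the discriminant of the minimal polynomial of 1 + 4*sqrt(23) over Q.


The element 1 + 4*sqrt(23) has minimal polynomial:
x^2 - 2*x - 367
Discriminant = (-2)^2 - 4*(-367)
= 4 + 1468
= 1472

1472


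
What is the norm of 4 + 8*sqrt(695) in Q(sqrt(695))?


N(a + b*sqrt(d)) = a^2 - d*b^2
= (4)^2 - (695)*(8)^2
= 16 - 44480
= -44464

-44464


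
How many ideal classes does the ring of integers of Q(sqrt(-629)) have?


K = Q(sqrt(-629)). d mod 4 = 3, so D = disc(K) = 4d = -2516
h(K) equals the number of primitive reduced positive-definite forms (a, b, c) = a*x^2 + b*x*y + c*y^2 with b^2 - 4ac = D,
where reduced means |b| <= a <= c, with b >= 0 whenever |b| = a or a = c, and primitive means gcd(a, b, c) = 1.
Reduced forces 3a^2 <= |D| = 2516, so 1 <= a <= 28; b must have the parity of D, and c = (b^2 - D)/(4a) must be an integer >= a.
Enumerate a = 1..28, b in [-a, a]:
  a=1: (1, 0, 629)  [1]
  a=2: (2, 2, 315)  [1]
  a=3: (3, -2, 210), (3, 2, 210)  [2]
  a=4: none
  a=5: (5, -2, 126), (5, 2, 126)  [2]
  a=6: (6, -2, 105), (6, 2, 105)  [2]
  a=7: (7, -2, 90), (7, 2, 90)  [2]
  a=8: none
  a=9: (9, -2, 70), (9, 2, 70)  [2]
  a=10: (10, -2, 63), (10, 2, 63)  [2]
  a=11: (11, -6, 58), (11, 6, 58)  [2]
  a=12..13: none
  a=14: (14, -2, 45), (14, 2, 45)  [2]
  a=15: (15, -8, 43), (15, -2, 42), (15, 2, 42), (15, 8, 43)  [4]
  a=16: none
  a=17: (17, 0, 37)  [1]
  a=18: (18, -2, 35), (18, 2, 35)  [2]
  a=19: (19, -12, 35), (19, 12, 35)  [2]
  a=20: none
  a=21: (21, -16, 33), (21, -2, 30), (21, 2, 30), (21, 16, 33)  [4]
  a=22: (22, -6, 29), (22, 6, 29)  [2]
  a=23..24: none
  a=25: (25, -22, 30), (25, 22, 30)  [2]
  a=26: none
  a=27: (27, 20, 27)  [1]
  a=28: none
Total reduced forms: 1 + 1 + 2 + 2 + 2 + 2 + 2 + 2 + 2 + 2 + 4 + 1 + 2 + 2 + 4 + 2 + 2 + 1 = 36
h = 36

36


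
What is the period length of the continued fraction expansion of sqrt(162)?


Run the CF algorithm for sqrt(162).
a_0 = floor(sqrt(162)) = 12; set m_0=0, q_0=1.
Recurrence: m' = q*a - m,  q' = (d - m'^2)/q,  a' = floor((a_0 + m')/q').
  step 1: m=12, q=18, a=1
  step 2: m=6, q=7, a=2
  step 3: m=8, q=14, a=1
  step 4: m=6, q=9, a=2
  step 5: m=12, q=2, a=12
  step 6: m=12, q=9, a=2
  step 7: m=6, q=14, a=1
  step 8: m=8, q=7, a=2
  step 9: m=6, q=18, a=1
  step 10: m=12, q=1, a=24
a_10 = 2*a_0 = 24, so the period closes here.
sqrt(162) = [12; 1, 2, 1, 2, 12, 2, 1, 2, 1, 24]
Period length = 10

10


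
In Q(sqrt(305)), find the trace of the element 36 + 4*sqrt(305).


Tr(a + b*sqrt(d)) = (a + b*sqrt(d)) + (a - b*sqrt(d)) = 2a
= 2 * (36)
= 72

72


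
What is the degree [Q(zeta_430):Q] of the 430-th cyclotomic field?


The degree equals Euler's totient phi(430).
430 = 2 * 5 * 43
phi(430) = 168

168


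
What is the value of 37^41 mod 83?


p = 83 is prime and the exponent is (p-1)/2 = 41, so by Euler's criterion 37^41 = (37/83) = +1 or -1 mod 83.
Compute by square-and-multiply:
  41 = 32 + 8 + 1 (binary 101001)
  Repeated squaring mod 83: 37^1 = 37, 37^2 = 41, 37^4 = 21, 37^8 = 26, 37^16 = 12, 37^32 = 61
  37^41 = 37^32 * 37^8 * 37^1 = 61 * 26 * 37 mod 83
    61 * 26 = 1586 = 9 mod 83
    9 * 37 = 333 = 1 mod 83
  37^41 = 1 mod 83
Result 1: 37 is a quadratic residue mod 83.
37^41 mod 83 = 1

1


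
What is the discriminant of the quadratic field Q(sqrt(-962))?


For K = Q(sqrt(d)) with d squarefree: disc(K) = d if d = 1 mod 4, and disc(K) = 4d if d = 2 or 3 mod 4.
Here d = -962, and d mod 4 = 2.
d = 2 mod 4, not 1 (O_K = Z[sqrt(d)]), so disc(K) = 4d = 4 * (-962) = -3848

-3848


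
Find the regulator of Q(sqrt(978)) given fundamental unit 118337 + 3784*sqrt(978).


epsilon = 118337 + 3784*sqrt(978)
= 236674.0000
R = ln(236674.0000)
= 12.3744

12.3744


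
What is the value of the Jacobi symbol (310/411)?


Compute (310/411) via quadratic reciprocity:
  pull out 2: (2/411) = -1  (since 411 mod 8 = 3)
  reciprocity: (155/411) -> -(411/155)
  reduce: (101/155)
  reciprocity: (101/155) -> +(155/101)
  reduce: (54/101)
  pull out 2: (2/101) = -1  (since 101 mod 8 = 5)
  reciprocity: (27/101) -> +(101/27)
  reduce: (20/27)
  pull out 2: (2/27) = -1  (since 27 mod 8 = 3)
  pull out 2: (2/27) = -1  (since 27 mod 8 = 3)
  reciprocity: (5/27) -> +(27/5)
  reduce: (2/5)
  pull out 2: (2/5) = -1  (since 5 mod 8 = 5)
  (1/5) = 1
Product of signs = 1

1


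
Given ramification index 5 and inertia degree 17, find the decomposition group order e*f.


|D_P| = e * f
= 5 * 17
= 85

85


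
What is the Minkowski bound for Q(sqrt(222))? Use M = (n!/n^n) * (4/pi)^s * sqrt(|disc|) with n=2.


d = 222, d mod 4 = 2, so disc(K) = 4d = 888; |disc(K)| = 888
Real quadratic field, so n = 2, s = r2 = 0, r1 = 2
M = (n!/n^n) * (4/pi)^s * sqrt(|disc(K)|) = (2!/2^2) * (4/pi)^0 * sqrt(888)
= 0.5 * 1.000000 * 29.799329
= 14.8997

14.8997


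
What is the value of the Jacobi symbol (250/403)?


Compute (250/403) via quadratic reciprocity:
  pull out 2: (2/403) = -1  (since 403 mod 8 = 3)
  reciprocity: (125/403) -> +(403/125)
  reduce: (28/125)
  pull out 2: (2/125) = -1  (since 125 mod 8 = 5)
  pull out 2: (2/125) = -1  (since 125 mod 8 = 5)
  reciprocity: (7/125) -> +(125/7)
  reduce: (6/7)
  pull out 2: (2/7) = +1  (since 7 mod 8 = 7)
  reciprocity: (3/7) -> -(7/3)
  reduce: (1/3)
  (1/3) = 1
Product of signs = 1

1


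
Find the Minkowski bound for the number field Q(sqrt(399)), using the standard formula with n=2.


d = 399, d mod 4 = 3, so disc(K) = 4d = 1596; |disc(K)| = 1596
Real quadratic field, so n = 2, s = r2 = 0, r1 = 2
M = (n!/n^n) * (4/pi)^s * sqrt(|disc(K)|) = (2!/2^2) * (4/pi)^0 * sqrt(1596)
= 0.5 * 1.000000 * 39.949969
= 19.9750

19.9750


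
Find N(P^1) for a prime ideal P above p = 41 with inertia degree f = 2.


N(P^a) = p^(a*f)
= 41^(1*2)
= 41^2
= 1681

1681


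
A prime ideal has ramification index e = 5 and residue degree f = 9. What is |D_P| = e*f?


|D_P| = e * f
= 5 * 9
= 45

45


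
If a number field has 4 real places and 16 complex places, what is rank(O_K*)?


By Dirichlet's unit theorem:
rank = r1 + r2 - 1
= 4 + 16 - 1
= 19

19


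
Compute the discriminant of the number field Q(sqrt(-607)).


For K = Q(sqrt(d)) with d squarefree: disc(K) = d if d = 1 mod 4, and disc(K) = 4d if d = 2 or 3 mod 4.
Here d = -607, and d mod 4 = 1.
d = 1 mod 4 (O_K = Z[(1+sqrt(d))/2]), so disc(K) = d = -607

-607


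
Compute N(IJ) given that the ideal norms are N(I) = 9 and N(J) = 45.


N(IJ) = N(I) * N(J)
= 9 * 45
= 405

405


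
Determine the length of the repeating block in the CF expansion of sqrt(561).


Run the CF algorithm for sqrt(561).
a_0 = floor(sqrt(561)) = 23; set m_0=0, q_0=1.
Recurrence: m' = q*a - m,  q' = (d - m'^2)/q,  a' = floor((a_0 + m')/q').
  step 1: m=23, q=32, a=1
  step 2: m=9, q=15, a=2
  step 3: m=21, q=8, a=5
  step 4: m=19, q=25, a=1
  step 5: m=6, q=21, a=1
  step 6: m=15, q=16, a=2
  step 7: m=17, q=17, a=2
  step 8: m=17, q=16, a=2
  step 9: m=15, q=21, a=1
  step 10: m=6, q=25, a=1
  step 11: m=19, q=8, a=5
  step 12: m=21, q=15, a=2
  step 13: m=9, q=32, a=1
  step 14: m=23, q=1, a=46
a_14 = 2*a_0 = 46, so the period closes here.
sqrt(561) = [23; 1, 2, 5, 1, 1, 2, 2, 2, 1, 1, 5, 2, 1, 46]
Period length = 14

14
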